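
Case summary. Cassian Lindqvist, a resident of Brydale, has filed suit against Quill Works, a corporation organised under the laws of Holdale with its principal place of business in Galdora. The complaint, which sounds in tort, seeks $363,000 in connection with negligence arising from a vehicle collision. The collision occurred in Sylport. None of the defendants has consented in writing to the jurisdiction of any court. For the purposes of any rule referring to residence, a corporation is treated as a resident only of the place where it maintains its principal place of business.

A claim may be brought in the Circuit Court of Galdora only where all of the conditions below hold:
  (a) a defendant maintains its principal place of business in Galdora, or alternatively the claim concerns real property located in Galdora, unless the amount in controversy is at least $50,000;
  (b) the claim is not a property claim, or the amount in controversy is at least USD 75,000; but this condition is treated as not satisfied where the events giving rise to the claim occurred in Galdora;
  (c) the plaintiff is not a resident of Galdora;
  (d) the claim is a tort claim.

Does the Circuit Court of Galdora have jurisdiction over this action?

Yes

The Circuit Court of Galdora:
  (a) Quill Works has its principal place of business in Galdora, so this disjunct is met. Condition met.
  (b) The claim is a tort claim, not a property claim, so this disjunct is met. The exception is not triggered, since the operative events occurred in Sylport, not Galdora. Met.
  (c) The plaintiff resides in Brydale, which is not Galdora. Met.
  (d) The claim is a tort claim. Satisfied.
  → Every requirement is satisfied — jurisdiction.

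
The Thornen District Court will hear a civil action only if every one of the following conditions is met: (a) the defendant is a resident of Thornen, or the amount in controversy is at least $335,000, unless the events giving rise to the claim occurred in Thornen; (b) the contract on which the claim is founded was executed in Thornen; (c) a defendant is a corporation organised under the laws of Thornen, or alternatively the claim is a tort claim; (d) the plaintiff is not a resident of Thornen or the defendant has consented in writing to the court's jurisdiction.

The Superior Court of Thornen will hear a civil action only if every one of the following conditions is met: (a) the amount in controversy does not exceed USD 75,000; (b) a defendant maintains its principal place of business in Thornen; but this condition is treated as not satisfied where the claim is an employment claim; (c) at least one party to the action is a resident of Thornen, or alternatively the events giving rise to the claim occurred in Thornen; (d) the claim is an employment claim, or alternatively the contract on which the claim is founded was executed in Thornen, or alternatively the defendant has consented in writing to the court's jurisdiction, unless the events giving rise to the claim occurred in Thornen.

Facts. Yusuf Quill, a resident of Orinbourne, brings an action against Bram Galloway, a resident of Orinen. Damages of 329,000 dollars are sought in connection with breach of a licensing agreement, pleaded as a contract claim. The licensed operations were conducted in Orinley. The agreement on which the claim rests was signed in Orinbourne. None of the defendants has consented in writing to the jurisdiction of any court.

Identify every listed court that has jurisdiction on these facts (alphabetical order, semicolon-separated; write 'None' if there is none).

None

The Thornen District Court:
  (a) The defendant resides in Orinen, not Thornen; the amount in controversy is $329,000, below the USD 335,000 floor — no alternative holds. The proviso offers no rescue either, since the operative events occurred in Orinley, not Thornen. Fails.
  (b) The contract was executed in Orinbourne, not Thornen. Not satisfied.
  (c) No defendant is a corporation; the claim is a contract claim, not a tort claim — every alternative fails. Condition not met.
  (d) The plaintiff resides in Orinbourne, which is not Thornen, so this disjunct is met. Condition met.
  → Not every requirement is met — no jurisdiction.
The Superior Court of Thornen:
  (a) The amount in controversy is 329,000 dollars, above the $75,000 ceiling. Not satisfied.
  (b) No defendant is a corporation. Fails.
  (c) No party resides in Thornen; the operative events occurred in Orinley, not Thornen — every alternative fails. Not met.
  (d) The claim is a contract claim, not an employment claim; the contract was executed in Orinbourne, not Thornen; no such written consent has been filed — every alternative fails. The proviso offers no rescue either, since the operative events occurred in Orinley, not Thornen. Not satisfied.
  → Not every requirement is met — no jurisdiction.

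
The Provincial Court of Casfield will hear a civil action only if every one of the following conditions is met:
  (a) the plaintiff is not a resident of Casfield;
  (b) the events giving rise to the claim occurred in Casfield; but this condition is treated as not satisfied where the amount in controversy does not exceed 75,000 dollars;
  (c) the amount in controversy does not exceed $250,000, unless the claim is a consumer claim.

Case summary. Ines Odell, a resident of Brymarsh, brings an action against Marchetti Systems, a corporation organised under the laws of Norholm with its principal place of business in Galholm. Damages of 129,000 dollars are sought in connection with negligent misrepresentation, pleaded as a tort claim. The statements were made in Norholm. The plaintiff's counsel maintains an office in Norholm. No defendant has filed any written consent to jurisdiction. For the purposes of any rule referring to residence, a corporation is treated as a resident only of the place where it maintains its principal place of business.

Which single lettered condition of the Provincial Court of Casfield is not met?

The Provincial Court of Casfield:
  (a) The plaintiff resides in Brymarsh, which is not Casfield. Condition met.
  (b) The operative events occurred in Norholm, not Casfield. Fails.
  (c) The amount in controversy is 129,000 dollars, within the USD 250,000 ceiling. Condition met.
Only condition (b) fails.

(b)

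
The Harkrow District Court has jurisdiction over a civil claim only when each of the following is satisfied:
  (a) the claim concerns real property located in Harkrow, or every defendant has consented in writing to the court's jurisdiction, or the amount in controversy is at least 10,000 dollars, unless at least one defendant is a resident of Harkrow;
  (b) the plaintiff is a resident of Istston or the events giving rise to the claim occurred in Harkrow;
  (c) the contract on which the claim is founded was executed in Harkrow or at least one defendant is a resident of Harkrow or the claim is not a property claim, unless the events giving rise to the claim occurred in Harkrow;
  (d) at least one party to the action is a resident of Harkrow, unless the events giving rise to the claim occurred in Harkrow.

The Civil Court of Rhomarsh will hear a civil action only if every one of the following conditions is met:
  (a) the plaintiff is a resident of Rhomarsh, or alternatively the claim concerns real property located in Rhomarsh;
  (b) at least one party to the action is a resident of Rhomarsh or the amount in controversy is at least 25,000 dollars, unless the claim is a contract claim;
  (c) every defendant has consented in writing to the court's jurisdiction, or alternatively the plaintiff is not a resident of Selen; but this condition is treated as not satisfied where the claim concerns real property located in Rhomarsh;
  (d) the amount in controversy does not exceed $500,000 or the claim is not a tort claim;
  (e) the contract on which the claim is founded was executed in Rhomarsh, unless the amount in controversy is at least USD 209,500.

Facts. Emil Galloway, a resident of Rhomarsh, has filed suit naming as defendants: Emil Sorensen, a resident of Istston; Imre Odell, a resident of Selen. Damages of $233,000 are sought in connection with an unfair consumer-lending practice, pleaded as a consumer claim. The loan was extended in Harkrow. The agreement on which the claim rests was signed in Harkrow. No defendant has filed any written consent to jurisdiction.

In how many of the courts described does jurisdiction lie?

2

The Harkrow District Court:
  (a) The amount in controversy is 233,000 dollars, which meets the USD 10,000 floor — that alternative is enough. Met.
  (b) The operative events occurred in Harkrow, which satisfies one of the alternatives. Condition met.
  (c) The contract was executed in Harkrow, which satisfies one of the alternatives. Met.
  (d) No party resides in Harkrow. However, the operative events occurred in Harkrow, so the 'unless' proviso supplies this condition. Condition met.
  → All conditions met; jurisdiction exists.
The Civil Court of Rhomarsh:
  (a) The plaintiff resides in Rhomarsh, so one alternative holds. Satisfied.
  (b) Emil Galloway resides in Rhomarsh, so this disjunct is met. Condition met.
  (c) The plaintiff resides in Rhomarsh, which is not Selen, so one alternative holds. The carve-out does not apply: the claim does not concern real property. Met.
  (d) The amount in controversy is 233,000 dollars, within the $500,000 ceiling, which satisfies one of the alternatives. Satisfied.
  (e) The contract was executed in Harkrow, not Rhomarsh. However, the amount in controversy is $233,000, which meets the $209,500 floor, so the 'unless' proviso supplies this condition. Condition met.
  → Every requirement is satisfied — jurisdiction.
Courts with jurisdiction: the Harkrow District Court, the Civil Court of Rhomarsh — 2 in total.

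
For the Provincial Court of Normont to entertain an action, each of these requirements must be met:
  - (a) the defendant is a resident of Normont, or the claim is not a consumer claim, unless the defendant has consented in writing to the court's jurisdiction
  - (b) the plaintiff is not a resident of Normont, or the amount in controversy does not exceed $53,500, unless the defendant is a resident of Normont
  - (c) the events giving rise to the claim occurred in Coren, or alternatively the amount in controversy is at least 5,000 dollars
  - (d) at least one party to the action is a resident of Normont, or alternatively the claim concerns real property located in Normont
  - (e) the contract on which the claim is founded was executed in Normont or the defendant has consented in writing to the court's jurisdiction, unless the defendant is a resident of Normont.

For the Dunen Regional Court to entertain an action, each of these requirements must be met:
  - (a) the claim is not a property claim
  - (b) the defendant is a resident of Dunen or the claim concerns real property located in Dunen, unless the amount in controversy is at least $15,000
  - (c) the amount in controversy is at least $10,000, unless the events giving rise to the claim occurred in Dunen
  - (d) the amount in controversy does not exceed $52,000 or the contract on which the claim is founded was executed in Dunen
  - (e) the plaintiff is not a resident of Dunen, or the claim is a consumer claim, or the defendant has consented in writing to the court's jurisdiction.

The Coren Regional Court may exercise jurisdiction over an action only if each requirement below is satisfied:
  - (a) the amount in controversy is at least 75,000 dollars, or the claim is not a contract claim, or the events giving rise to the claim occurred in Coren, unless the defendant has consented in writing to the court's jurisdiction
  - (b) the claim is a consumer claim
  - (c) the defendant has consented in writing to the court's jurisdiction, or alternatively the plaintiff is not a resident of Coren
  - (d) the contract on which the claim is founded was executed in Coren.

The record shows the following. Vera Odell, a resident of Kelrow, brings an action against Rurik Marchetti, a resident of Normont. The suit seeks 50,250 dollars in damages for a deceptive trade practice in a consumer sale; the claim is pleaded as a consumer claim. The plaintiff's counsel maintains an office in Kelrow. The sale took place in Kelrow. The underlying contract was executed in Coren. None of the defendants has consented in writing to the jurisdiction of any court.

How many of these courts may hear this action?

3

The Provincial Court of Normont:
  (a) The defendant resides in Normont, so this disjunct is met. Met.
  (b) The plaintiff resides in Kelrow, which is not Normont, so one alternative holds. Satisfied.
  (c) The amount in controversy is USD 50,250, which meets the 5,000 dollars floor, which satisfies one of the alternatives. Satisfied.
  (d) Rurik Marchetti resides in Normont — that alternative is enough. Condition met.
  (e) The contract was executed in Coren, not Normont; no such written consent has been filed — none of the alternatives is met. But the defendant resides in Normont, and the 'unless' clause therefore excuses the requirement. Satisfied.
  → All conditions met; jurisdiction exists.
The Dunen Regional Court:
  (a) The claim is a consumer claim, not a property claim. Met.
  (b) The defendant resides in Normont, not Dunen; the claim does not concern real property — none of the alternatives is met. But the amount in controversy is USD 50,250, which meets the $15,000 floor, and the 'unless' clause therefore excuses the requirement. Condition met.
  (c) The amount in controversy is $50,250, which meets the $10,000 floor. Condition met.
  (d) The amount in controversy is 50,250 dollars, within the $52,000 ceiling, so one alternative holds. Condition met.
  (e) The plaintiff resides in Kelrow, which is not Dunen, so this disjunct is met. Condition met.
  → Jurisdiction lies.
The Coren Regional Court:
  (a) The claim is a consumer claim, not a contract claim, which satisfies one of the alternatives. Condition met.
  (b) The claim is a consumer claim. Satisfied.
  (c) The plaintiff resides in Kelrow, which is not Coren, which satisfies one of the alternatives. Satisfied.
  (d) The contract was executed in Coren. Met.
  → The court has jurisdiction.
Courts with jurisdiction: the Provincial Court of Normont, the Dunen Regional Court, the Coren Regional Court — 3 in total.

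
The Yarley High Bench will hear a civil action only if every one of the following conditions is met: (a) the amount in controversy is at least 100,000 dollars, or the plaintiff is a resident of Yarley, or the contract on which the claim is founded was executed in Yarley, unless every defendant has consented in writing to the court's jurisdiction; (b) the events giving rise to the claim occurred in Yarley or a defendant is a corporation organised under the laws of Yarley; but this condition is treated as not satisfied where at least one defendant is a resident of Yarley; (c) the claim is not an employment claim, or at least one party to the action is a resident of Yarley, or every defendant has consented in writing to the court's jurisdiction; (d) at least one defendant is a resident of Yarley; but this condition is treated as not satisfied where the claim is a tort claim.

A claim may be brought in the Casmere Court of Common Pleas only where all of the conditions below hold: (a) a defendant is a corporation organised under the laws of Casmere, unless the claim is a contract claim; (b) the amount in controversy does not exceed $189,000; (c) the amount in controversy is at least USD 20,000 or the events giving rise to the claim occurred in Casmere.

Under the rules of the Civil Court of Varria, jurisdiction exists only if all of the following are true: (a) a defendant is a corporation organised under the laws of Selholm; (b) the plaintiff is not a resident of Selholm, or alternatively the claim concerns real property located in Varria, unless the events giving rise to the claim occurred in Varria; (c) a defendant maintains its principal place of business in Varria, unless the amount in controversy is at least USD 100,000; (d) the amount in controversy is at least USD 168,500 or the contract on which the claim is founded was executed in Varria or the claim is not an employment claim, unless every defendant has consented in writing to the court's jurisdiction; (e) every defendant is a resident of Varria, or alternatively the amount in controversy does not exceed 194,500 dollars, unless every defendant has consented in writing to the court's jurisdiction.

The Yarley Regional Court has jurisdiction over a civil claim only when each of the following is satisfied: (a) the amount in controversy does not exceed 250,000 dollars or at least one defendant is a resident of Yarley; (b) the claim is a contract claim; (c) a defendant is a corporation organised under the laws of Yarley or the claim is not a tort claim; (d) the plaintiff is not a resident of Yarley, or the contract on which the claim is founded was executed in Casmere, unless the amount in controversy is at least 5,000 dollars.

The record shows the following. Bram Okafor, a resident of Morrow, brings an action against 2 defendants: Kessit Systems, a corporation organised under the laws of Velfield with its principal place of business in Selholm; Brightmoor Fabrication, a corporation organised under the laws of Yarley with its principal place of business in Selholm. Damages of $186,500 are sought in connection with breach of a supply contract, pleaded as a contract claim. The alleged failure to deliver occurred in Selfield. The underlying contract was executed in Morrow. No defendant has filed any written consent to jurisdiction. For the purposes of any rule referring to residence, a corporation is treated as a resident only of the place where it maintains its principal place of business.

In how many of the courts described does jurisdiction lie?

2

The Yarley High Bench:
  (a) The amount in controversy is 186,500 dollars, which meets the 100,000 dollars floor — that alternative is enough. Satisfied.
  (b) Brightmoor Fabrication is organised under the laws of Yarley, so one alternative holds. The exception is not triggered, since no defendant resides in Yarley (they reside in Selholm, Selholm). Condition met.
  (c) The claim is a contract claim, not an employment claim, so this disjunct is met. Condition met.
  (d) No defendant resides in Yarley (they reside in Selholm, Selholm). Fails.
  → At least one condition fails; no jurisdiction.
The Casmere Court of Common Pleas:
  (a) The corporate defendant(s) are organised in Velfield, Yarley, not Casmere. The proviso rescues it, though: the claim is a contract claim. Condition met.
  (b) The amount in controversy is $186,500, within the USD 189,000 ceiling. Met.
  (c) The amount in controversy is 186,500 dollars, which meets the 20,000 dollars floor, so this disjunct is met. Met.
  → The court has jurisdiction.
The Civil Court of Varria:
  (a) The corporate defendant(s) are organised in Velfield, Yarley, not Selholm. Fails.
  (b) The plaintiff resides in Morrow, which is not Selholm, so one alternative holds. Met.
  (c) The corporate defendant(s) have their principal place of business in Selholm, not Varria. However, the amount in controversy is $186,500, which meets the $100,000 floor, so the 'unless' proviso supplies this condition. Met.
  (d) The amount in controversy is $186,500, which meets the $168,500 floor, so this disjunct is met. Satisfied.
  (e) The amount in controversy is 186,500 dollars, within the USD 194,500 ceiling, which satisfies one of the alternatives. Condition met.
  → At least one condition fails; no jurisdiction.
The Yarley Regional Court:
  (a) The amount in controversy is USD 186,500, within the USD 250,000 ceiling, which satisfies one of the alternatives. Satisfied.
  (b) The claim is a contract claim. Satisfied.
  (c) Brightmoor Fabrication is organised under the laws of Yarley, so this disjunct is met. Met.
  (d) The plaintiff resides in Morrow, which is not Yarley — that alternative is enough. Satisfied.
  → The court has jurisdiction.
Courts with jurisdiction: the Casmere Court of Common Pleas, the Yarley Regional Court — 2 in total.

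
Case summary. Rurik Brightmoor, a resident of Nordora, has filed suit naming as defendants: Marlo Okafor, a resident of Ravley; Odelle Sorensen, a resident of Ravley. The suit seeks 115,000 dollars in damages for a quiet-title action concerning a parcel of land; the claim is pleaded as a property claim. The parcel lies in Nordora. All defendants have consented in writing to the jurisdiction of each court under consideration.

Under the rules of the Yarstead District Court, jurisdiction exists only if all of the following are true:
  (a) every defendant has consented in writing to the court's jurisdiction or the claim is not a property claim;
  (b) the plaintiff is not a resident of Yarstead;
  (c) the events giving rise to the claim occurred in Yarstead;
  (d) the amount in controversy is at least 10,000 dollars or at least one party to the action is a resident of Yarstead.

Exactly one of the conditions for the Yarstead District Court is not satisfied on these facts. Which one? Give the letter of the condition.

(c)

The Yarstead District Court:
  (a) Every defendant has filed written consent, so this disjunct is met. Met.
  (b) The plaintiff resides in Nordora, which is not Yarstead. Satisfied.
  (c) The operative events occurred in Nordora, not Yarstead. Not satisfied.
  (d) The amount in controversy is USD 115,000, which meets the 10,000 dollars floor, which satisfies one of the alternatives. Condition met.
Only condition (c) fails.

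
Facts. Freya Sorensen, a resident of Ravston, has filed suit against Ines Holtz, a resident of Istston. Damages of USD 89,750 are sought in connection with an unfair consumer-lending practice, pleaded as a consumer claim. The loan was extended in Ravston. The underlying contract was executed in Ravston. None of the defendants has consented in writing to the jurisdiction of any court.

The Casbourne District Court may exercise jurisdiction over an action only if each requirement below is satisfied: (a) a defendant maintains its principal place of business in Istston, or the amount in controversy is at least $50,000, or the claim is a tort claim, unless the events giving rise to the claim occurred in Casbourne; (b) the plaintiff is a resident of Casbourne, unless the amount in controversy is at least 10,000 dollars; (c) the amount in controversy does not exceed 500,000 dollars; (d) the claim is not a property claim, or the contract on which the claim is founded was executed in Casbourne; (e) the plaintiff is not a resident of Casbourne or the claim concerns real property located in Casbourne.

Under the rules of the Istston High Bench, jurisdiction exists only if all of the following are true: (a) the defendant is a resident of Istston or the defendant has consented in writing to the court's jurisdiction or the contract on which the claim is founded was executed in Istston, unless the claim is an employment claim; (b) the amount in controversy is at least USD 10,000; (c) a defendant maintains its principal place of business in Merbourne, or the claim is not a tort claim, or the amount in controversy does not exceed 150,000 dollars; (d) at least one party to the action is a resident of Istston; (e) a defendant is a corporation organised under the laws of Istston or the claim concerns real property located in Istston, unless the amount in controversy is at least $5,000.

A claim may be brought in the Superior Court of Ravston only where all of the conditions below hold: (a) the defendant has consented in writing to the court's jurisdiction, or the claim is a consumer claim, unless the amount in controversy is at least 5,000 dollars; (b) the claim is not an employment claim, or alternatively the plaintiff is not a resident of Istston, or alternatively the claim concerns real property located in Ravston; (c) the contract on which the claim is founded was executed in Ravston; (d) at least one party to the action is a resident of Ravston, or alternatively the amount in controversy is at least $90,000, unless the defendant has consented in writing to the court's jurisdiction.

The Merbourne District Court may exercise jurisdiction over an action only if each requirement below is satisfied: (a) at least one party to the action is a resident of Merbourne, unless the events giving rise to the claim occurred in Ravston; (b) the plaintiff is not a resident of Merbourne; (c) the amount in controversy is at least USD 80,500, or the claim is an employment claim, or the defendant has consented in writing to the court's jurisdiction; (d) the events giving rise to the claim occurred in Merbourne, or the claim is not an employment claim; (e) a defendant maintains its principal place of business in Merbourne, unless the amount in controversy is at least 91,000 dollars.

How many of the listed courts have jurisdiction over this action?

The Casbourne District Court:
  (a) The amount in controversy is 89,750 dollars, which meets the $50,000 floor, so this disjunct is met. Met.
  (b) The plaintiff resides in Ravston, not Casbourne. However, the amount in controversy is 89,750 dollars, which meets the 10,000 dollars floor, so the 'unless' proviso supplies this condition. Met.
  (c) The amount in controversy is $89,750, within the $500,000 ceiling. Satisfied.
  (d) The claim is a consumer claim, not a property claim, so this disjunct is met. Condition met.
  (e) The plaintiff resides in Ravston, which is not Casbourne, so this disjunct is met. Satisfied.
  → Every requirement is satisfied — jurisdiction.
The Istston High Bench:
  (a) The defendant resides in Istston — that alternative is enough. Met.
  (b) The amount in controversy is 89,750 dollars, which meets the 10,000 dollars floor. Met.
  (c) The claim is a consumer claim, not a tort claim, so one alternative holds. Satisfied.
  (d) Ines Holtz resides in Istston. Satisfied.
  (e) No defendant is a corporation; the claim does not concern real property — none of the alternatives is met. However, the amount in controversy is USD 89,750, which meets the USD 5,000 floor, so the 'unless' proviso supplies this condition. Met.
  → All conditions met; jurisdiction exists.
The Superior Court of Ravston:
  (a) The claim is a consumer claim, which satisfies one of the alternatives. Satisfied.
  (b) The claim is a consumer claim, not an employment claim, so one alternative holds. Satisfied.
  (c) The contract was executed in Ravston. Satisfied.
  (d) Freya Sorensen resides in Ravston, which satisfies one of the alternatives. Satisfied.
  → Jurisdiction lies.
The Merbourne District Court:
  (a) No party resides in Merbourne. The proviso rescues it, though: the operative events occurred in Ravston. Condition met.
  (b) The plaintiff resides in Ravston, which is not Merbourne. Satisfied.
  (c) The amount in controversy is USD 89,750, which meets the $80,500 floor, so one alternative holds. Met.
  (d) The claim is a consumer claim, not an employment claim, so one alternative holds. Satisfied.
  (e) No defendant is a corporation. The proviso offers no rescue either, since the amount in controversy is USD 89,750, below the $91,000 floor. Condition not met.
  → Not every requirement is met — no jurisdiction.
Courts with jurisdiction: the Casbourne District Court, the Istston High Bench, the Superior Court of Ravston — 3 in total.

3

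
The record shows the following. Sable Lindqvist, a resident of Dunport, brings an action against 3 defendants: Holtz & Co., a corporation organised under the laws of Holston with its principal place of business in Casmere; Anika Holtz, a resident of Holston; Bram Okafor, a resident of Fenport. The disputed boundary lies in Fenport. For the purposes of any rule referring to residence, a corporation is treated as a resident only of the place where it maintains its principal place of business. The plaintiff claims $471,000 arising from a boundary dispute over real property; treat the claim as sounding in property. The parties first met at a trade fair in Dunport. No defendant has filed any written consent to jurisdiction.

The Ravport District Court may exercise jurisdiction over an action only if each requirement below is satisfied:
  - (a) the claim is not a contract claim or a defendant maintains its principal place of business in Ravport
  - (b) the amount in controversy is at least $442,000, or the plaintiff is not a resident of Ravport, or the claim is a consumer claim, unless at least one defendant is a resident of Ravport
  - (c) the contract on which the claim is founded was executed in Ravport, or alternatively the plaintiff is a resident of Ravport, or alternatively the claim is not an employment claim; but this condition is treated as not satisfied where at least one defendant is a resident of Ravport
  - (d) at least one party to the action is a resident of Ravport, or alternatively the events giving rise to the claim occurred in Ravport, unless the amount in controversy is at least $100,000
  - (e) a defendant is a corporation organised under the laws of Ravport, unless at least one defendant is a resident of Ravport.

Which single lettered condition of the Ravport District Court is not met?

The Ravport District Court:
  (a) The claim is a property claim, not a contract claim, which satisfies one of the alternatives. Condition met.
  (b) The amount in controversy is $471,000, which meets the $442,000 floor, so this disjunct is met. Condition met.
  (c) The claim is a property claim, not an employment claim, so one alternative holds. And the carve-out is inapplicable — no defendant resides in Ravport (they reside in Casmere, Holston, Fenport). Met.
  (d) No party resides in Ravport; the operative events occurred in Fenport, not Ravport — no alternative holds. The proviso rescues it, though: the amount in controversy is $471,000, which meets the 100,000 dollars floor. Condition met.
  (e) The corporate defendant(s) are organised in Holston, not Ravport. And no defendant resides in Ravport (they reside in Casmere, Holston, Fenport), so the proviso does not save it. Not met.
Only condition (e) fails.

(e)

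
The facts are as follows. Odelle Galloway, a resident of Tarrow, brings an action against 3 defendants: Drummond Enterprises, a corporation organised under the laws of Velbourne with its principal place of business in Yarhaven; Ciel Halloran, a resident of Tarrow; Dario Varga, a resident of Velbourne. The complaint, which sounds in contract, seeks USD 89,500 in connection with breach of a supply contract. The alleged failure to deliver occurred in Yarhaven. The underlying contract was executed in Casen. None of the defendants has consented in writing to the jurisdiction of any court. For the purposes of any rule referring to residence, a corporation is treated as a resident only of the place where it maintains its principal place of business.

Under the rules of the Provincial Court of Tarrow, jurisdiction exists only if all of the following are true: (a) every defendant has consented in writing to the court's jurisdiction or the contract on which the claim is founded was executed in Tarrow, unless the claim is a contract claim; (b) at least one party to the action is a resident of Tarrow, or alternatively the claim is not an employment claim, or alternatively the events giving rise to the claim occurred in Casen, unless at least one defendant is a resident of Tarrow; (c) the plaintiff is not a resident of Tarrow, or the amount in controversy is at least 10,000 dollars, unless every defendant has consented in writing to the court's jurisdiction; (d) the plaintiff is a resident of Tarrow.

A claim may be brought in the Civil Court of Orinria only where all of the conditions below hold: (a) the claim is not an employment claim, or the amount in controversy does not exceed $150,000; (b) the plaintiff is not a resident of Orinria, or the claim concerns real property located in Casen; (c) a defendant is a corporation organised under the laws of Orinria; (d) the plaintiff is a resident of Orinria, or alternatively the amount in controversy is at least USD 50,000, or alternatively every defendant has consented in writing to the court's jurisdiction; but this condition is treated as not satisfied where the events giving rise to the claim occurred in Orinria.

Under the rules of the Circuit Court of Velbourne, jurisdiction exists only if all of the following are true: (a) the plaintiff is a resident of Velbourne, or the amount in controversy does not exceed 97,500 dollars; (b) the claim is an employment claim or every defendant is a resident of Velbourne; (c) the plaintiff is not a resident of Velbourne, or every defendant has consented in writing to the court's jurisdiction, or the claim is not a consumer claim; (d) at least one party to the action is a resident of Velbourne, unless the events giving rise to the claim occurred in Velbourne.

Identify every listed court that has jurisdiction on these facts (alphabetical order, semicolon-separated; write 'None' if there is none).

the Provincial Court of Tarrow

The Provincial Court of Tarrow:
  (a) No such written consent has been filed; the contract was executed in Casen, not Tarrow — no alternative holds. However, the claim is a contract claim, so the 'unless' proviso supplies this condition. Met.
  (b) Odelle Galloway resides in Tarrow, so this disjunct is met. Condition met.
  (c) The amount in controversy is USD 89,500, which meets the $10,000 floor — that alternative is enough. Satisfied.
  (d) The plaintiff resides in Tarrow. Met.
  → Every requirement is satisfied — jurisdiction.
The Civil Court of Orinria:
  (a) The claim is a contract claim, not an employment claim — that alternative is enough. Met.
  (b) The plaintiff resides in Tarrow, which is not Orinria — that alternative is enough. Met.
  (c) The corporate defendant(s) are organised in Velbourne, not Orinria. Fails.
  (d) The amount in controversy is USD 89,500, which meets the 50,000 dollars floor — that alternative is enough. The carve-out does not apply: the operative events occurred in Yarhaven, not Orinria. Satisfied.
  → The court lacks jurisdiction.
The Circuit Court of Velbourne:
  (a) The amount in controversy is $89,500, within the 97,500 dollars ceiling, so this disjunct is met. Met.
  (b) The claim is a contract claim, not an employment claim; the defendants reside as follows — Drummond Enterprises in Yarhaven, Ciel Halloran in Tarrow, Dario Varga in Velbourne — not all in Velbourne — every alternative fails. Not met.
  (c) The plaintiff resides in Tarrow, which is not Velbourne, which satisfies one of the alternatives. Met.
  (d) Dario Varga resides in Velbourne. Condition met.
  → The court lacks jurisdiction.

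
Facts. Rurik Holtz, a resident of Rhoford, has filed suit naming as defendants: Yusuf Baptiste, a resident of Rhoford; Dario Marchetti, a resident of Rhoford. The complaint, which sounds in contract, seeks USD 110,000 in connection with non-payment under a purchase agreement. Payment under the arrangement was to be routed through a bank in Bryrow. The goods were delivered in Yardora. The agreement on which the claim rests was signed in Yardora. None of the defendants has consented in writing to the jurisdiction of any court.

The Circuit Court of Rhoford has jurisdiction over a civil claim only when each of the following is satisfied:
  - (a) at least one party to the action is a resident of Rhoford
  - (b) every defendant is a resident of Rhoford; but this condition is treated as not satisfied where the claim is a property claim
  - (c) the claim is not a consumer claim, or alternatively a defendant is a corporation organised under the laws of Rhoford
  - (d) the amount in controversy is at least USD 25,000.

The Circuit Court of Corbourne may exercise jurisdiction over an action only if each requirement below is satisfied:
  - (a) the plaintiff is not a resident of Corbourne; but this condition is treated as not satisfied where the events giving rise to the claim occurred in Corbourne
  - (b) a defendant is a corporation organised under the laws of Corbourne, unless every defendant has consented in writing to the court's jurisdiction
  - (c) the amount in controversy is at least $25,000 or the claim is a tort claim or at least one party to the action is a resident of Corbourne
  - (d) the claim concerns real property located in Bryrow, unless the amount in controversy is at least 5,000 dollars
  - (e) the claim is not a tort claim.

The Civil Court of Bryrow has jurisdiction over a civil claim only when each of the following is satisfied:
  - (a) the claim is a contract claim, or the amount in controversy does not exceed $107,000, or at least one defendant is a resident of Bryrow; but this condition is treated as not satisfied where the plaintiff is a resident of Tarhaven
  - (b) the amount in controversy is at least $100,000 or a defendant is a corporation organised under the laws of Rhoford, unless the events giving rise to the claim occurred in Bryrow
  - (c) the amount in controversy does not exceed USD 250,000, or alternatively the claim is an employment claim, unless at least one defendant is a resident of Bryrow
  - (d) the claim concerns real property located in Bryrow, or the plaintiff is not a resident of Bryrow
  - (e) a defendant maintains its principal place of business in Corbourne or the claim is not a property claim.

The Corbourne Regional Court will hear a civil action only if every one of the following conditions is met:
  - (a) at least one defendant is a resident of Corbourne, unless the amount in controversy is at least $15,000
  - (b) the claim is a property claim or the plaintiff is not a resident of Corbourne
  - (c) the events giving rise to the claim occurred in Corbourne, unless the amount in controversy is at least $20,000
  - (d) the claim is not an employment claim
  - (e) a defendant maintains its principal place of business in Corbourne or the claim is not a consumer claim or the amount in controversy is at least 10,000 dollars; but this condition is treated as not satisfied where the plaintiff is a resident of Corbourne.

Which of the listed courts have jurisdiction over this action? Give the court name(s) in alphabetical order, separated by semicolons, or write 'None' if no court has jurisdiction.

the Circuit Court of Rhoford; the Civil Court of Bryrow; the Corbourne Regional Court

The Circuit Court of Rhoford:
  (a) Rurik Holtz resides in Rhoford. Satisfied.
  (b) The defendants reside as follows — Yusuf Baptiste in Rhoford, Dario Marchetti in Rhoford — all in Rhoford. The carve-out does not apply: the claim is a contract claim, not a property claim. Condition met.
  (c) The claim is a contract claim, not a consumer claim, which satisfies one of the alternatives. Satisfied.
  (d) The amount in controversy is $110,000, which meets the USD 25,000 floor. Satisfied.
  → Every requirement is satisfied — jurisdiction.
The Circuit Court of Corbourne:
  (a) The plaintiff resides in Rhoford, which is not Corbourne. The carve-out does not apply: the operative events occurred in Yardora, not Corbourne. Met.
  (b) No defendant is a corporation. And no such written consent has been filed, so the proviso does not save it. Fails.
  (c) The amount in controversy is $110,000, which meets the $25,000 floor, which satisfies one of the alternatives. Condition met.
  (d) The claim does not concern real property. But the amount in controversy is $110,000, which meets the $5,000 floor, and the 'unless' clause therefore excuses the requirement. Met.
  (e) The claim is a contract claim, not a tort claim. Satisfied.
  → No jurisdiction.
The Civil Court of Bryrow:
  (a) The claim is a contract claim, which satisfies one of the alternatives. The carve-out does not apply: the plaintiff resides in Rhoford, not Tarhaven. Satisfied.
  (b) The amount in controversy is 110,000 dollars, which meets the USD 100,000 floor, so one alternative holds. Satisfied.
  (c) The amount in controversy is $110,000, within the $250,000 ceiling, so this disjunct is met. Met.
  (d) The plaintiff resides in Rhoford, which is not Bryrow, so one alternative holds. Met.
  (e) The claim is a contract claim, not a property claim, so one alternative holds. Met.
  → The court has jurisdiction.
The Corbourne Regional Court:
  (a) No defendant resides in Corbourne (they reside in Rhoford, Rhoford). However, the amount in controversy is USD 110,000, which meets the USD 15,000 floor, so the 'unless' proviso supplies this condition. Satisfied.
  (b) The plaintiff resides in Rhoford, which is not Corbourne — that alternative is enough. Satisfied.
  (c) The operative events occurred in Yardora, not Corbourne. The proviso rescues it, though: the amount in controversy is 110,000 dollars, which meets the 20,000 dollars floor. Met.
  (d) The claim is a contract claim, not an employment claim. Met.
  (e) The claim is a contract claim, not a consumer claim — that alternative is enough. The carve-out does not apply: the plaintiff resides in Rhoford, not Corbourne. Condition met.
  → Jurisdiction lies.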